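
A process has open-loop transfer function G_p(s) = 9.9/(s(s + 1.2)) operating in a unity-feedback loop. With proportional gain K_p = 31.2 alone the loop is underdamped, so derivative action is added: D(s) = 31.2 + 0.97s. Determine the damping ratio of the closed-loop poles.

ζ = 0.307

Forward path: (31.2 + 0.97s)·9.9/(s(s+1.2)). The closed-loop characteristic equation is s² + (1.2 + 9.9·0.97)s + 9.9·31.2 = 0.
That is s² + 10.8s + 308.9 = 0, so ω_n = 17.57 rad/s and ζ = 10.8/(2·17.57) = 0.3073.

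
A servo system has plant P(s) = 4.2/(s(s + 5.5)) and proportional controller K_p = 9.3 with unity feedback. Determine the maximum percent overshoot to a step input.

From 1 + K_pP(s) = 0: s² + 5.5s + 39.06 = 0 ⇒ ω_n = 6.25, ζ = 0.44.
%OS = 100·exp(−πζ/√(1−ζ²)) = 100·exp(−π·0.44/√0.8064) = 21.5%.

21.5%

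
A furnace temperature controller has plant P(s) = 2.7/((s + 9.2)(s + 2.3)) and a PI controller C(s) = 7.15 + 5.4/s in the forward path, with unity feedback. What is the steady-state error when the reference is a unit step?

0

The open loop C(s)P(s) has a pole at the origin (type 1), so the static position error constant is infinite and e_ss = 1/(1+∞) = 0.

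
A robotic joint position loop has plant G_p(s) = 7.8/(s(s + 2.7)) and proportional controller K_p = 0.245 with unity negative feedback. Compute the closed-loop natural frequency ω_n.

1 + K_p·G_p(s) = 0 gives s² + 2.7s + 1.911 = 0.
So ω_n² = 1.911 ⇒ ω_n = 1.382 rad/s, and ζ = 2.7/(2ω_n) = 0.977.

ω_n = 1.38 rad/s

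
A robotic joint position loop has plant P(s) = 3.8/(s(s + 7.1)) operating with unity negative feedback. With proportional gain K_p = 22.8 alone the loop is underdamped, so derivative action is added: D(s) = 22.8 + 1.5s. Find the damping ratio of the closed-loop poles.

ζ = 0.688

Forward path: (22.8 + 1.5s)·3.8/(s(s+7.1)). The closed-loop characteristic equation is s² + (7.1 + 3.8·1.5)s + 3.8·22.8 = 0.
That is s² + 12.8s + 86.64 = 0, so ω_n = 9.308 rad/s and ζ = 12.8/(2·9.308) = 0.6876.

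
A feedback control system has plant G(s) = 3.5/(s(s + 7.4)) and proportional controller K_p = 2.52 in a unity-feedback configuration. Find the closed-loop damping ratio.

ζ = 1.25

1 + K_p·G(s) = 0 gives s² + 7.4s + 8.82 = 0.
Matching s² + 2ζω_n s + ω_n²: ω_n = √8.82 = 2.97 rad/s and 2ζω_n = 7.4, so ζ = 7.4/(2·2.97) = 1.25.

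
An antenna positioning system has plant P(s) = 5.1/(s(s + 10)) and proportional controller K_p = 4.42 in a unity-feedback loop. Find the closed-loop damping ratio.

1 + K_p·P(s) = 0 gives s² + 10s + 22.54 = 0.
Matching s² + 2ζω_n s + ω_n²: ω_n = √22.54 = 4.748 rad/s and 2ζω_n = 10, so ζ = 10/(2·4.748) = 1.05.

ζ = 1.05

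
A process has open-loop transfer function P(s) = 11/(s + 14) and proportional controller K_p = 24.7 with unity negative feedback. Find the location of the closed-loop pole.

Closed-loop transfer function: T(s) = K_p·P(s)/(1 + K_p·P(s)) = 271.7/(s + 14 + 271.7) = 271.7/(s + 285.7).
The closed-loop pole is at s = −285.7.

s = -285.7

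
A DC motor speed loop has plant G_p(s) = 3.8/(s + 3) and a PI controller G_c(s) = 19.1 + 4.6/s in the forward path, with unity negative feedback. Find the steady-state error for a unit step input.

The open loop G_c(s)G_p(s) has a pole at the origin (type 1), so the static position error constant is infinite and e_ss = 1/(1+∞) = 0.

0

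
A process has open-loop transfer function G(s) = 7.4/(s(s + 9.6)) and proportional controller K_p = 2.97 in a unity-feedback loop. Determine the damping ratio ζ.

With unity feedback the closed-loop characteristic equation is s² + 9.6s + 2.97·7.4 = s² + 9.6s + 21.98 = 0.
Matching s² + 2ζω_n s + ω_n²: ω_n = √21.98 = 4.688 rad/s and 2ζω_n = 9.6, so ζ = 9.6/(2·4.688) = 1.02.

ζ = 1.02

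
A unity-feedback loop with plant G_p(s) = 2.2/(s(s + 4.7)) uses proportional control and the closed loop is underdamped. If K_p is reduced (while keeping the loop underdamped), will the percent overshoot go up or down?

decrease

ζ = 4.7/(2√(2.2K_p)) rises as K_p falls; higher damping means less overshoot.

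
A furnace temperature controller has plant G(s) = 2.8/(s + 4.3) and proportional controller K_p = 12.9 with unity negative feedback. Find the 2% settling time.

Closed-loop transfer function: T(s) = K_p·G(s)/(1 + K_p·G(s)) = 36.12/(s + 4.3 + 36.12) = 36.12/(s + 40.42).
Time constant τ = 1/40.42 = 0.02474 s, so the 2% settling time is about 4τ = 0.099 s.

T_s ≈ 0.099 s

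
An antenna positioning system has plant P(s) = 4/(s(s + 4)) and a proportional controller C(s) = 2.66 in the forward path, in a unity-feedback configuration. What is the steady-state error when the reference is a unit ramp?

0.376

The loop has one pole at the origin (type 1). Velocity error constant K_v = lim_{s→0} s·C(s)P(s) = 2.66·4/4 = 2.66.
Steady-state error to a unit ramp: e_ss = 1/K_v = 0.376.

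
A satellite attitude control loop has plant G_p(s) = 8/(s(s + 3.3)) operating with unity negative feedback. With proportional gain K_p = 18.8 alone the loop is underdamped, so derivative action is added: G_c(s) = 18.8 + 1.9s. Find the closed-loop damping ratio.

Forward path: (18.8 + 1.9s)·8/(s(s+3.3)). The closed-loop characteristic equation is s² + (3.3 + 8·1.9)s + 8·18.8 = 0.
That is s² + 18.5s + 150.4 = 0, so ω_n = 12.26 rad/s and ζ = 18.5/(2·12.26) = 0.7543.

ζ = 0.754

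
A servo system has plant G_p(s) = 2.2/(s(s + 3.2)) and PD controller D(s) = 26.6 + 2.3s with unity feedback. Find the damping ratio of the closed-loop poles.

Forward path: (26.6 + 2.3s)·2.2/(s(s+3.2)). The closed-loop characteristic equation is s² + (3.2 + 2.2·2.3)s + 2.2·26.6 = 0.
That is s² + 8.26s + 58.52 = 0, so ω_n = 7.65 rad/s and ζ = 8.26/(2·7.65) = 0.5399.

ζ = 0.54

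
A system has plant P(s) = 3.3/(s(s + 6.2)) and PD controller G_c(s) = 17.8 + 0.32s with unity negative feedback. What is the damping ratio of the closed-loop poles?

ζ = 0.473

Forward path: (17.8 + 0.32s)·3.3/(s(s+6.2)). The closed-loop characteristic equation is s² + (6.2 + 3.3·0.32)s + 3.3·17.8 = 0.
That is s² + 7.256s + 58.74 = 0, so ω_n = 7.664 rad/s and ζ = 7.256/(2·7.664) = 0.4734.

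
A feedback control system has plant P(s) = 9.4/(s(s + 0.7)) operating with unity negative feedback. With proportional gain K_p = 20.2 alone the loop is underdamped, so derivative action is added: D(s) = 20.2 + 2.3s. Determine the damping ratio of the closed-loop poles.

ζ = 0.81

Forward path: (20.2 + 2.3s)·9.4/(s(s+0.7)). The closed-loop characteristic equation is s² + (0.7 + 9.4·2.3)s + 9.4·20.2 = 0.
That is s² + 22.32s + 189.9 = 0, so ω_n = 13.78 rad/s and ζ = 22.32/(2·13.78) = 0.8099.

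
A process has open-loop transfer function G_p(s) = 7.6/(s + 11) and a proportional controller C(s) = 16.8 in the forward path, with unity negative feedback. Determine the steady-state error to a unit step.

0.0793

The loop is type 0. Static position error constant K_pos = C(0)·G_p(0) = 16.8·0.6909 = 11.61.
Steady-state error to a unit step: e_ss = 1/(1+K_pos) = 1/12.61 = 0.0793.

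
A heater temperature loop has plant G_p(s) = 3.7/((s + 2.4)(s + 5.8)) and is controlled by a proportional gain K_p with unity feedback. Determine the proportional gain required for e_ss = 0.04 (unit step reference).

For a type-0 loop with proportional control, e_ss = 1/(1 + K_p·G_p(0)).
G_p(0) = 0.2658. Require 1/(1 + K_p·0.2658) = 0.04, so 1 + 0.2658·K_p = 25.
K_p = (25 − 1)/0.2658 = 90.3.

K_p = 90.3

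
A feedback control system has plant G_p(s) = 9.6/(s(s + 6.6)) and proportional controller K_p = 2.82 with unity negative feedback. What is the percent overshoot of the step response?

7.6%

From 1 + K_pG_p(s) = 0: s² + 6.6s + 27.07 = 0 ⇒ ω_n = 5.203, ζ = 0.6342.
%OS = 100·exp(−πζ/√(1−ζ²)) = 100·exp(−π·0.6342/√0.5977) = 7.6%.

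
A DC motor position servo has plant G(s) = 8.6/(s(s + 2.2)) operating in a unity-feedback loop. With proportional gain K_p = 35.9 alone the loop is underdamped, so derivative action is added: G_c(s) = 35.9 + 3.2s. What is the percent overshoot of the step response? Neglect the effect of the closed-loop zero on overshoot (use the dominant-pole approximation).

Forward path: (35.9 + 3.2s)·8.6/(s(s+2.2)). The closed-loop characteristic equation is s² + (2.2 + 8.6·3.2)s + 8.6·35.9 = 0.
That is s² + 29.72s + 308.7 = 0, so ω_n = 17.57 rad/s and ζ = 29.72/(2·17.57) = 0.8457.
%OS = 100·exp(−πζ/√(1−ζ²)) = 0.688%.

0.688%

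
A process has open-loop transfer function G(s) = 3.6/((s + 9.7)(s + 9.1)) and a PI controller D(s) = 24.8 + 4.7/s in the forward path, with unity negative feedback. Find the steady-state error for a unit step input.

The open loop D(s)G(s) has a pole at the origin (type 1), so the static position error constant is infinite and e_ss = 1/(1+∞) = 0.

0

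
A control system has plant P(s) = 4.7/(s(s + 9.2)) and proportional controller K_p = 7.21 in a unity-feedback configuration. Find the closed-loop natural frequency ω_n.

ω_n = 5.82 rad/s

With unity feedback the closed-loop characteristic equation is s² + 9.2s + 7.21·4.7 = s² + 9.2s + 33.89 = 0.
So ω_n² = 33.89 ⇒ ω_n = 5.821 rad/s, and ζ = 9.2/(2ω_n) = 0.79.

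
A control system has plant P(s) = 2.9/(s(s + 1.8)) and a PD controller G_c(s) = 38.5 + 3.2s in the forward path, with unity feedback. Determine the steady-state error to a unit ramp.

0.0161

The loop has one pole at the origin (type 1). Velocity error constant K_v = lim_{s→0} s·G_c(s)P(s) = 38.5·2.9/1.8 = 62.03.
Steady-state error to a unit ramp: e_ss = 1/K_v = 0.0161.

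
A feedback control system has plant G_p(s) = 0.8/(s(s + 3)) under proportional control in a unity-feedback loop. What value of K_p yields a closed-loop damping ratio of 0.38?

K_p = 19.5

Closed-loop characteristic equation: s² + 3s + K_p·0.8 = 0.
So ω_n = √(0.8K_p) and 2ζω_n = 3, giving ζ = 3/(2√(0.8K_p)).
Setting ζ = 0.38: √(0.8K_p) = 3/(2·0.38) = 3.947, so K_p = 15.58/0.8 = 19.5.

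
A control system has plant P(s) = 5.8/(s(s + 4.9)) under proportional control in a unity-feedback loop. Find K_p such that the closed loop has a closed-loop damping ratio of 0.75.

K_p = 1.84

Closed-loop characteristic equation: s² + 4.9s + K_p·5.8 = 0.
So ω_n = √(5.8K_p) and 2ζω_n = 4.9, giving ζ = 4.9/(2√(5.8K_p)).
Setting ζ = 0.75: √(5.8K_p) = 4.9/(2·0.75) = 3.267, so K_p = 10.67/5.8 = 1.84.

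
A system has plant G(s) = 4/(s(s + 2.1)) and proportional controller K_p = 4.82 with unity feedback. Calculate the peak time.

T_p = 0.737 s

From 1 + K_pG(s) = 0: s² + 2.1s + 19.28 = 0 ⇒ ω_n = 4.391, ζ = 0.2391.
Damped frequency ω_d = ω_n√(1−ζ²) = 4.264 rad/s, so peak time T_p = π/ω_d = 0.737 s.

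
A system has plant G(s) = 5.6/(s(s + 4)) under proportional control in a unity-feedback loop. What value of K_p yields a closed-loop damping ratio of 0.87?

Closed-loop characteristic equation: s² + 4s + K_p·5.6 = 0.
So ω_n = √(5.6K_p) and 2ζω_n = 4, giving ζ = 4/(2√(5.6K_p)).
Setting ζ = 0.87: √(5.6K_p) = 4/(2·0.87) = 2.299, so K_p = 5.285/5.6 = 0.944.

K_p = 0.944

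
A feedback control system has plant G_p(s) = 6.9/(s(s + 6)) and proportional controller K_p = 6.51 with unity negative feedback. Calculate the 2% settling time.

The closed-loop denominator s² + 6s + 44.92 gives ω_n = √44.92 = 6.702 and ζ = 6/(2ω_n) = 0.4476.
2% settling time T_s ≈ 4/(ζω_n) = 4/3 = 1.33 s.

T_s ≈ 1.33 s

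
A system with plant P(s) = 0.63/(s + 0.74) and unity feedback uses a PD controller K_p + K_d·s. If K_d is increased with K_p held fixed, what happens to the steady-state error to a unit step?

K_d affects only the transient (the s-coefficient); the DC loop gain, and hence e_ss, depends only on K_p.

unchanged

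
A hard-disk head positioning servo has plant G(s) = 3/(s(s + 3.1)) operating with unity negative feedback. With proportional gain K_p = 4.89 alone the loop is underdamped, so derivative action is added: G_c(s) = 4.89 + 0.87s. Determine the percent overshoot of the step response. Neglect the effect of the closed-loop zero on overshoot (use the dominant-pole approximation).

Forward path: (4.89 + 0.87s)·3/(s(s+3.1)). The closed-loop characteristic equation is s² + (3.1 + 3·0.87)s + 3·4.89 = 0.
That is s² + 5.71s + 14.67 = 0, so ω_n = 3.83 rad/s and ζ = 5.71/(2·3.83) = 0.7454.
%OS = 100·exp(−πζ/√(1−ζ²)) = 2.98%.

2.98%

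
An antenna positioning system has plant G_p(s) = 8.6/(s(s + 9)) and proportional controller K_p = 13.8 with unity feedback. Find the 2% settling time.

The closed-loop denominator s² + 9s + 118.7 gives ω_n = √118.7 = 10.89 and ζ = 9/(2ω_n) = 0.4131.
2% settling time T_s ≈ 4/(ζω_n) = 4/4.5 = 0.889 s.

T_s ≈ 0.889 s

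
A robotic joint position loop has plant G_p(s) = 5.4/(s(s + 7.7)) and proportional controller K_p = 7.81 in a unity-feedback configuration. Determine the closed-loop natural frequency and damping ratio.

ω_n = 6.49 rad/s, ζ = 0.593

The closed-loop denominator is s(s+7.7) + 7.81·5.4 = s² + 7.7s + 42.17.
Matching s² + 2ζω_n s + ω_n²: ω_n = √42.17 = 6.494 rad/s and 2ζω_n = 7.7, so ζ = 7.7/(2·6.494) = 0.593.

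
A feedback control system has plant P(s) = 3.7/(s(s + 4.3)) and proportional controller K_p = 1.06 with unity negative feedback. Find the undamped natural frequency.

The closed-loop denominator is s(s+4.3) + 1.06·3.7 = s² + 4.3s + 3.922.
So ω_n² = 3.922 ⇒ ω_n = 1.98 rad/s, and ζ = 4.3/(2ω_n) = 1.09.

ω_n = 1.98 rad/s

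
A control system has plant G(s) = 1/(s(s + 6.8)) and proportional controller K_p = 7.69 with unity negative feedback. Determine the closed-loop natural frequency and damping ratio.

ω_n = 2.77 rad/s, ζ = 1.23

The closed-loop denominator is s(s+6.8) + 7.69·1 = s² + 6.8s + 7.69.
Matching s² + 2ζω_n s + ω_n²: ω_n = √7.69 = 2.773 rad/s and 2ζω_n = 6.8, so ζ = 6.8/(2·2.773) = 1.23.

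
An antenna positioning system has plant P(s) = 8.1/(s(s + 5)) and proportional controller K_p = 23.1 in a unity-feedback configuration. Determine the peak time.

T_p = 0.234 s

The closed-loop denominator s² + 5s + 187.1 gives ω_n = √187.1 = 13.68 and ζ = 5/(2ω_n) = 0.1828.
Damped frequency ω_d = ω_n√(1−ζ²) = 13.45 rad/s, so peak time T_p = π/ω_d = 0.234 s.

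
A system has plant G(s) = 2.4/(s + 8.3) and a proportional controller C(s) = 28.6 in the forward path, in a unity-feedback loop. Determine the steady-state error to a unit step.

0.108

The loop is type 0. Static position error constant K_pos = C(0)·G(0) = 28.6·0.2892 = 8.27.
Steady-state error to a unit step: e_ss = 1/(1+K_pos) = 1/9.27 = 0.108.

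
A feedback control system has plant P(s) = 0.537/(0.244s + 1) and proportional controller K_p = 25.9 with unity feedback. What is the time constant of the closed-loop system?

τ = 0.0164 s

Closed loop: T(s) = K_p·P/(1+K_p·P) = 13.91/(0.244s + 1 + 13.91), with pole at s = −(1 + 13.91)/0.244 = −61.1.
Closed-loop time constant τ = 1/61.1 = 0.0164 s.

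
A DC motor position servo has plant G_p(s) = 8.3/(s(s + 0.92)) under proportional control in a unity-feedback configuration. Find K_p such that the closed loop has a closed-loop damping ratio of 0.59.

K_p = 0.0732

Closed-loop characteristic equation: s² + 0.92s + K_p·8.3 = 0.
So ω_n = √(8.3K_p) and 2ζω_n = 0.92, giving ζ = 0.92/(2√(8.3K_p)).
Setting ζ = 0.59: √(8.3K_p) = 0.92/(2·0.59) = 0.7797, so K_p = 0.6079/8.3 = 0.0732.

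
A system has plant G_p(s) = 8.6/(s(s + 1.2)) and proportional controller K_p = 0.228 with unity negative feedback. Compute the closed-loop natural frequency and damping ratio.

ω_n = 1.4 rad/s, ζ = 0.428

With unity feedback the closed-loop characteristic equation is s² + 1.2s + 0.228·8.6 = s² + 1.2s + 1.961 = 0.
Matching s² + 2ζω_n s + ω_n²: ω_n = √1.961 = 1.4 rad/s and 2ζω_n = 1.2, so ζ = 1.2/(2·1.4) = 0.428.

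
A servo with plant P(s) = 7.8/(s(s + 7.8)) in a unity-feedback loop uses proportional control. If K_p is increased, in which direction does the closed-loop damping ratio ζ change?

ζ = 7.8/(2√(7.8K_p)); increasing K_p raises the denominator, so ζ falls.

decrease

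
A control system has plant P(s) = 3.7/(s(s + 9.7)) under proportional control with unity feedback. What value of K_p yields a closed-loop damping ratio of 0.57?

K_p = 19.6

Closed-loop characteristic equation: s² + 9.7s + K_p·3.7 = 0.
So ω_n = √(3.7K_p) and 2ζω_n = 9.7, giving ζ = 9.7/(2√(3.7K_p)).
Setting ζ = 0.57: √(3.7K_p) = 9.7/(2·0.57) = 8.509, so K_p = 72.4/3.7 = 19.6.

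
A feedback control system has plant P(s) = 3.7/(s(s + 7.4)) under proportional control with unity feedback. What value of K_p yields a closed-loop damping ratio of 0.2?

K_p = 92.5

Closed-loop characteristic equation: s² + 7.4s + K_p·3.7 = 0.
So ω_n = √(3.7K_p) and 2ζω_n = 7.4, giving ζ = 7.4/(2√(3.7K_p)).
Setting ζ = 0.2: √(3.7K_p) = 7.4/(2·0.2) = 18.5, so K_p = 342.2/3.7 = 92.5.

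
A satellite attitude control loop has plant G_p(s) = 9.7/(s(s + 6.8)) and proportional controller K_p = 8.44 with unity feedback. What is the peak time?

T_p = 0.375 s

From 1 + K_pG_p(s) = 0: s² + 6.8s + 81.87 = 0 ⇒ ω_n = 9.048, ζ = 0.3758.
Damped frequency ω_d = ω_n√(1−ζ²) = 8.385 rad/s, so peak time T_p = π/ω_d = 0.375 s.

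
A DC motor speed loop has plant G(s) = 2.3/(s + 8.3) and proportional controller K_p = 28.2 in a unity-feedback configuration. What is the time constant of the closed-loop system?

Closed-loop transfer function: T(s) = K_p·G(s)/(1 + K_p·G(s)) = 64.86/(s + 8.3 + 64.86) = 64.86/(s + 73.16).
Time constant τ = 1/73.16 = 0.0137 s.

τ = 0.0137 s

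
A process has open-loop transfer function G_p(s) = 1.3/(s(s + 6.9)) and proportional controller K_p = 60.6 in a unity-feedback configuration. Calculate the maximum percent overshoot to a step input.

26.6%

Closed-loop characteristic equation: s² + 6.9s + 78.78 = 0, so ω_n = 8.876 rad/s and ζ = 6.9/(2·8.876) = 0.3887.
%OS = 100·exp(−πζ/√(1−ζ²)) = 100·exp(−π·0.3887/√0.8489) = 26.6%.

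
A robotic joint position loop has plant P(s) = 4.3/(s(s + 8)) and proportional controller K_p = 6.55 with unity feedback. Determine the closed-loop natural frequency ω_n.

ω_n = 5.31 rad/s

With unity feedback the closed-loop characteristic equation is s² + 8s + 6.55·4.3 = s² + 8s + 28.16 = 0.
Matching s² + 2ζω_n s + ω_n²: ω_n = √28.16 = 5.307 rad/s and 2ζω_n = 8, so ζ = 8/(2·5.307) = 0.754.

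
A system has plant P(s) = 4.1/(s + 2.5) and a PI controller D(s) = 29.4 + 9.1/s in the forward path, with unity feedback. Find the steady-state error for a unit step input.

The open loop D(s)P(s) has a pole at the origin (type 1), so the static position error constant is infinite and e_ss = 1/(1+∞) = 0.

0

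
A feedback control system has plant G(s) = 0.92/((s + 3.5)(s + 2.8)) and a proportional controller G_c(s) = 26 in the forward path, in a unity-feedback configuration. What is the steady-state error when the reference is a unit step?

The loop is type 0. Static position error constant K_pos = G_c(0)·G(0) = 26·0.09388 = 2.441.
Steady-state error to a unit step: e_ss = 1/(1+K_pos) = 1/3.441 = 0.291.

0.291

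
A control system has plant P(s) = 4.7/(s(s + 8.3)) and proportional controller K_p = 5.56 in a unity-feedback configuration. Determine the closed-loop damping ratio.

ζ = 0.812

1 + K_p·P(s) = 0 gives s² + 8.3s + 26.13 = 0.
So ω_n² = 26.13 ⇒ ω_n = 5.112 rad/s, and ζ = 8.3/(2ω_n) = 0.812.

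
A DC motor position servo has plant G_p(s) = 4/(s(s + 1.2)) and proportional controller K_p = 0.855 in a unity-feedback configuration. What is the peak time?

The closed-loop denominator s² + 1.2s + 3.42 gives ω_n = √3.42 = 1.849 and ζ = 1.2/(2ω_n) = 0.3244.
Damped frequency ω_d = ω_n√(1−ζ²) = 1.749 rad/s, so peak time T_p = π/ω_d = 1.8 s.

T_p = 1.8 s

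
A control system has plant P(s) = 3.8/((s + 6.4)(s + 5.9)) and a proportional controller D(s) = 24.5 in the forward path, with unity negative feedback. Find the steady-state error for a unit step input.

0.289

The loop is type 0. Static position error constant K_pos = D(0)·P(0) = 24.5·0.1006 = 2.466.
Steady-state error to a unit step: e_ss = 1/(1+K_pos) = 1/3.466 = 0.289.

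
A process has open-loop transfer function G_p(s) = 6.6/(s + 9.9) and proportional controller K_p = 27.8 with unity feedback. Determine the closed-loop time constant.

Closed-loop transfer function: T(s) = K_p·G_p(s)/(1 + K_p·G_p(s)) = 183.5/(s + 9.9 + 183.5) = 183.5/(s + 193.4).
Time constant τ = 1/193.4 = 0.00517 s.

τ = 0.00517 s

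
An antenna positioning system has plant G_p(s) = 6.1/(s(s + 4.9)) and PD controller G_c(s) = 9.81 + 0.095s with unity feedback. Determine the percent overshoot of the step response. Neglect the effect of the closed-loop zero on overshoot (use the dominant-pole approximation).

30.4%

Forward path: (9.81 + 0.095s)·6.1/(s(s+4.9)). The closed-loop characteristic equation is s² + (4.9 + 6.1·0.095)s + 6.1·9.81 = 0.
That is s² + 5.48s + 59.84 = 0, so ω_n = 7.736 rad/s and ζ = 5.48/(2·7.736) = 0.3542.
%OS = 100·exp(−πζ/√(1−ζ²)) = 30.4%.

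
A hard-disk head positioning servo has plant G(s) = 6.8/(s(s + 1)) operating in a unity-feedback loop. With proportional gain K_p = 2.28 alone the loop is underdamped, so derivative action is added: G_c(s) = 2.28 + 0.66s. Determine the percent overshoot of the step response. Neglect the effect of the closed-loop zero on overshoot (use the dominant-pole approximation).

4.72%

Forward path: (2.28 + 0.66s)·6.8/(s(s+1)). The closed-loop characteristic equation is s² + (1 + 6.8·0.66)s + 6.8·2.28 = 0.
That is s² + 5.488s + 15.5 = 0, so ω_n = 3.938 rad/s and ζ = 5.488/(2·3.938) = 0.6969.
%OS = 100·exp(−πζ/√(1−ζ²)) = 4.72%.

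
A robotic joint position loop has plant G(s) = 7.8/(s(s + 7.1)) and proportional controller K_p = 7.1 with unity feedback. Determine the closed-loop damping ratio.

With unity feedback the closed-loop characteristic equation is s² + 7.1s + 7.1·7.8 = s² + 7.1s + 55.38 = 0.
So ω_n² = 55.38 ⇒ ω_n = 7.442 rad/s, and ζ = 7.1/(2ω_n) = 0.477.

ζ = 0.477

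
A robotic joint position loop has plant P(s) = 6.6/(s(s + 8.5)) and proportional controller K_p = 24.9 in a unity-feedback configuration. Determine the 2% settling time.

The closed-loop denominator s² + 8.5s + 164.3 gives ω_n = √164.3 = 12.82 and ζ = 8.5/(2ω_n) = 0.3315.
2% settling time T_s ≈ 4/(ζω_n) = 4/4.25 = 0.941 s.

T_s ≈ 0.941 s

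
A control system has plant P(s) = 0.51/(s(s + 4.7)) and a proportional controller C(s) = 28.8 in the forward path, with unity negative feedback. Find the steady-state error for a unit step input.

The open loop C(s)P(s) has a pole at the origin (type 1), so the static position error constant is infinite and e_ss = 1/(1+∞) = 0.

0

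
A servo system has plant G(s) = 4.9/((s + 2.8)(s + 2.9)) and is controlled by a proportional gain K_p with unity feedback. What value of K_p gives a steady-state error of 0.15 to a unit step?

K_p = 9.39

Steady-state error for a unit step on this type-0 loop is 1/(1 + K_p·G(0)).
G(0) = 0.6034. Require 1/(1 + K_p·0.6034) = 0.15, so 1 + 0.6034·K_p = 6.667.
K_p = (6.667 − 1)/0.6034 = 9.39.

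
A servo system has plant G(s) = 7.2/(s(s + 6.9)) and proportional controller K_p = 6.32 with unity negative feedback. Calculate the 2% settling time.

T_s ≈ 1.16 s

From 1 + K_pG(s) = 0: s² + 6.9s + 45.5 = 0 ⇒ ω_n = 6.746, ζ = 0.5114.
2% settling time T_s ≈ 4/(ζω_n) = 4/3.45 = 1.16 s.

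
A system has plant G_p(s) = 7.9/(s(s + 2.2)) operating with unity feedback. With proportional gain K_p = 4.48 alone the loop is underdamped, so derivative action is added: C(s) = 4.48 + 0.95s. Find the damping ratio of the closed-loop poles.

Forward path: (4.48 + 0.95s)·7.9/(s(s+2.2)). The closed-loop characteristic equation is s² + (2.2 + 7.9·0.95)s + 7.9·4.48 = 0.
That is s² + 9.705s + 35.39 = 0, so ω_n = 5.949 rad/s and ζ = 9.705/(2·5.949) = 0.8157.

ζ = 0.816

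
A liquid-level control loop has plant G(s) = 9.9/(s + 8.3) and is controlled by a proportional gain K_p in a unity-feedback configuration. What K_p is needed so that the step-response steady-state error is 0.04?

For a type-0 loop with proportional control, e_ss = 1/(1 + K_p·G(0)).
G(0) = 1.193. Require 1/(1 + K_p·1.193) = 0.04, so 1 + 1.193·K_p = 25.
K_p = (25 − 1)/1.193 = 20.1.

K_p = 20.1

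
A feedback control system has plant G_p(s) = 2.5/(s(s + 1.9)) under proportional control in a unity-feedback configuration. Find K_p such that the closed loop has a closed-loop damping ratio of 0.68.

Closed-loop characteristic equation: s² + 1.9s + K_p·2.5 = 0.
So ω_n = √(2.5K_p) and 2ζω_n = 1.9, giving ζ = 1.9/(2√(2.5K_p)).
Setting ζ = 0.68: √(2.5K_p) = 1.9/(2·0.68) = 1.397, so K_p = 1.952/2.5 = 0.781.

K_p = 0.781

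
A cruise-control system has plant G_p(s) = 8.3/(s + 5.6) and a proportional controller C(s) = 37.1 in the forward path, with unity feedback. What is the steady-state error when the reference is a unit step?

0.0179

The loop is type 0. Static position error constant K_pos = C(0)·G_p(0) = 37.1·1.482 = 54.99.
Steady-state error to a unit step: e_ss = 1/(1+K_pos) = 1/55.99 = 0.0179.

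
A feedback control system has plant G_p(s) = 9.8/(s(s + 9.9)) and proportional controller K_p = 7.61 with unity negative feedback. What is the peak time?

T_p = 0.444 s

The closed-loop denominator s² + 9.9s + 74.58 gives ω_n = √74.58 = 8.636 and ζ = 9.9/(2ω_n) = 0.5732.
Damped frequency ω_d = ω_n√(1−ζ²) = 7.076 rad/s, so peak time T_p = π/ω_d = 0.444 s.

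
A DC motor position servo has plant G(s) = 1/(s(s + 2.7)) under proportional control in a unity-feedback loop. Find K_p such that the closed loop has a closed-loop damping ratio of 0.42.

Closed-loop characteristic equation: s² + 2.7s + K_p·1 = 0.
So ω_n = √(1K_p) and 2ζω_n = 2.7, giving ζ = 2.7/(2√(1K_p)).
Setting ζ = 0.42: √(1K_p) = 2.7/(2·0.42) = 3.214, so K_p = 10.33/1 = 10.3.

K_p = 10.3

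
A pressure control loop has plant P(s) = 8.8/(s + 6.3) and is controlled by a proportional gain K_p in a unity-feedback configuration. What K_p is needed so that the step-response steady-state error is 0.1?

K_p = 6.44

Steady-state error for a unit step on this type-0 loop is 1/(1 + K_p·P(0)).
P(0) = 1.397. Require 1/(1 + K_p·1.397) = 0.1, so 1 + 1.397·K_p = 10.
K_p = (10 − 1)/1.397 = 6.44.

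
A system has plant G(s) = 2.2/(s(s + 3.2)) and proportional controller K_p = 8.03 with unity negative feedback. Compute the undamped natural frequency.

ω_n = 4.2 rad/s

1 + K_p·G(s) = 0 gives s² + 3.2s + 17.67 = 0.
Matching s² + 2ζω_n s + ω_n²: ω_n = √17.67 = 4.203 rad/s and 2ζω_n = 3.2, so ζ = 3.2/(2·4.203) = 0.381.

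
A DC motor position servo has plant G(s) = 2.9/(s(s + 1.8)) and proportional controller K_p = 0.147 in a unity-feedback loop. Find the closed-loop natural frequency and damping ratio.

ω_n = 0.653 rad/s, ζ = 1.38

The closed-loop denominator is s(s+1.8) + 0.147·2.9 = s² + 1.8s + 0.4263.
Matching s² + 2ζω_n s + ω_n²: ω_n = √0.4263 = 0.6529 rad/s and 2ζω_n = 1.8, so ζ = 1.8/(2·0.6529) = 1.38.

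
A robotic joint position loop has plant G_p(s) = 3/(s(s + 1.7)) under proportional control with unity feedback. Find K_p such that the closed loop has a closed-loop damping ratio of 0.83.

Closed-loop characteristic equation: s² + 1.7s + K_p·3 = 0.
So ω_n = √(3K_p) and 2ζω_n = 1.7, giving ζ = 1.7/(2√(3K_p)).
Setting ζ = 0.83: √(3K_p) = 1.7/(2·0.83) = 1.024, so K_p = 1.049/3 = 0.35.

K_p = 0.35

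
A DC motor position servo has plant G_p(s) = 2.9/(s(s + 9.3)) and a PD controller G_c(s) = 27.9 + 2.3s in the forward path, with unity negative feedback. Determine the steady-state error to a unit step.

0

The open loop G_c(s)G_p(s) has a pole at the origin (type 1), so the static position error constant is infinite and e_ss = 1/(1+∞) = 0.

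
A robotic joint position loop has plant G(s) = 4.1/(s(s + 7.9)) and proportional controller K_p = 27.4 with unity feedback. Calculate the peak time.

From 1 + K_pG(s) = 0: s² + 7.9s + 112.3 = 0 ⇒ ω_n = 10.6, ζ = 0.3727.
Damped frequency ω_d = ω_n√(1−ζ²) = 9.836 rad/s, so peak time T_p = π/ω_d = 0.319 s.

T_p = 0.319 s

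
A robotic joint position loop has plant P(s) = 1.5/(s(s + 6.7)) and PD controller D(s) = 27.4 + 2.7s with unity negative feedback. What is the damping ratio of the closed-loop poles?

ζ = 0.838

Forward path: (27.4 + 2.7s)·1.5/(s(s+6.7)). The closed-loop characteristic equation is s² + (6.7 + 1.5·2.7)s + 1.5·27.4 = 0.
That is s² + 10.75s + 41.1 = 0, so ω_n = 6.411 rad/s and ζ = 10.75/(2·6.411) = 0.8384.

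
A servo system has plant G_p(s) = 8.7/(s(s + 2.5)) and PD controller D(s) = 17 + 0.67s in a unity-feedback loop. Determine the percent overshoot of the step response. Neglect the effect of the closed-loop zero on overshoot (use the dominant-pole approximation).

Forward path: (17 + 0.67s)·8.7/(s(s+2.5)). The closed-loop characteristic equation is s² + (2.5 + 8.7·0.67)s + 8.7·17 = 0.
That is s² + 8.329s + 147.9 = 0, so ω_n = 12.16 rad/s and ζ = 8.329/(2·12.16) = 0.3424.
%OS = 100·exp(−πζ/√(1−ζ²)) = 31.8%.

31.8%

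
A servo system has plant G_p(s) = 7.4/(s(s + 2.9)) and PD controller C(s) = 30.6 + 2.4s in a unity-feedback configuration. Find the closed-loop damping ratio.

Forward path: (30.6 + 2.4s)·7.4/(s(s+2.9)). The closed-loop characteristic equation is s² + (2.9 + 7.4·2.4)s + 7.4·30.6 = 0.
That is s² + 20.66s + 226.4 = 0, so ω_n = 15.05 rad/s and ζ = 20.66/(2·15.05) = 0.6865.

ζ = 0.686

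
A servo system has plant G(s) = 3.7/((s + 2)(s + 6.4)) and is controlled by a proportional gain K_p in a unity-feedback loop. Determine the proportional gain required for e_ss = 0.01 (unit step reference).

Steady-state error for a unit step on this type-0 loop is 1/(1 + K_p·G(0)).
G(0) = 0.2891. Require 1/(1 + K_p·0.2891) = 0.01, so 1 + 0.2891·K_p = 100.
K_p = (100 − 1)/0.2891 = 342.

K_p = 342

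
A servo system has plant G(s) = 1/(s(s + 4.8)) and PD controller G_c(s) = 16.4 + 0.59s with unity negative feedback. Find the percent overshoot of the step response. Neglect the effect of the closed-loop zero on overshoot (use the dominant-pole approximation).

6.08%

Forward path: (16.4 + 0.59s)·1/(s(s+4.8)). The closed-loop characteristic equation is s² + (4.8 + 1·0.59)s + 1·16.4 = 0.
That is s² + 5.39s + 16.4 = 0, so ω_n = 4.05 rad/s and ζ = 5.39/(2·4.05) = 0.6655.
%OS = 100·exp(−πζ/√(1−ζ²)) = 6.08%.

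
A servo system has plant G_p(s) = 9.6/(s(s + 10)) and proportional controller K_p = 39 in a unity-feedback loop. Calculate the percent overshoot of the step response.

43.2%

Closed-loop characteristic equation: s² + 10s + 374.4 = 0, so ω_n = 19.35 rad/s and ζ = 10/(2·19.35) = 0.2584.
%OS = 100·exp(−πζ/√(1−ζ²)) = 100·exp(−π·0.2584/√0.9332) = 43.2%.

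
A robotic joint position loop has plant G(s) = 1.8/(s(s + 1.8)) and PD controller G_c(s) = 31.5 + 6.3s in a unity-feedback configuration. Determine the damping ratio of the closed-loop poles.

Forward path: (31.5 + 6.3s)·1.8/(s(s+1.8)). The closed-loop characteristic equation is s² + (1.8 + 1.8·6.3)s + 1.8·31.5 = 0.
That is s² + 13.14s + 56.7 = 0, so ω_n = 7.53 rad/s and ζ = 13.14/(2·7.53) = 0.8725.

ζ = 0.873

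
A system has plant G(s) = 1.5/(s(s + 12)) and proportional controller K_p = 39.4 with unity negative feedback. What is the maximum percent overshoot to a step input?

1.98%

Closed-loop characteristic equation: s² + 12s + 59.1 = 0, so ω_n = 7.688 rad/s and ζ = 12/(2·7.688) = 0.7805.
%OS = 100·exp(−πζ/√(1−ζ²)) = 100·exp(−π·0.7805/√0.3909) = 1.98%.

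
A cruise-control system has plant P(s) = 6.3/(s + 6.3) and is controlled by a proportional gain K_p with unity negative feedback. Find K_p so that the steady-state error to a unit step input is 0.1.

K_p = 9

Steady-state error for a unit step on this type-0 loop is 1/(1 + K_p·P(0)).
P(0) = 1. Require 1/(1 + K_p·1) = 0.1, so 1 + 1·K_p = 10.
K_p = (10 − 1)/1 = 9.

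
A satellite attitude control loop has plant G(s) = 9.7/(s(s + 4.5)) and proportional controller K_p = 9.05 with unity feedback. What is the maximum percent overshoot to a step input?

46%

Closed-loop characteristic equation: s² + 4.5s + 87.78 = 0, so ω_n = 9.369 rad/s and ζ = 4.5/(2·9.369) = 0.2401.
%OS = 100·exp(−πζ/√(1−ζ²)) = 100·exp(−π·0.2401/√0.9423) = 46%.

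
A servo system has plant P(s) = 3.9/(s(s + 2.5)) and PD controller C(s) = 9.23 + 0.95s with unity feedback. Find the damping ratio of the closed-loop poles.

Forward path: (9.23 + 0.95s)·3.9/(s(s+2.5)). The closed-loop characteristic equation is s² + (2.5 + 3.9·0.95)s + 3.9·9.23 = 0.
That is s² + 6.205s + 36 = 0, so ω_n = 6 rad/s and ζ = 6.205/(2·6) = 0.5171.

ζ = 0.517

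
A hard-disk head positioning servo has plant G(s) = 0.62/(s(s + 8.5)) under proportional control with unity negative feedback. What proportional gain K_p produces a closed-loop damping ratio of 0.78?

Closed-loop characteristic equation: s² + 8.5s + K_p·0.62 = 0.
So ω_n = √(0.62K_p) and 2ζω_n = 8.5, giving ζ = 8.5/(2√(0.62K_p)).
Setting ζ = 0.78: √(0.62K_p) = 8.5/(2·0.78) = 5.449, so K_p = 29.69/0.62 = 47.9.

K_p = 47.9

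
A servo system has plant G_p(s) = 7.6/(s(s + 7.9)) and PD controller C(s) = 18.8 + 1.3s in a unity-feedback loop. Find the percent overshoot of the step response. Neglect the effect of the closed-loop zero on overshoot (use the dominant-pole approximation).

Forward path: (18.8 + 1.3s)·7.6/(s(s+7.9)). The closed-loop characteristic equation is s² + (7.9 + 7.6·1.3)s + 7.6·18.8 = 0.
That is s² + 17.78s + 142.9 = 0, so ω_n = 11.95 rad/s and ζ = 17.78/(2·11.95) = 0.7437.
%OS = 100·exp(−πζ/√(1−ζ²)) = 3.03%.

3.03%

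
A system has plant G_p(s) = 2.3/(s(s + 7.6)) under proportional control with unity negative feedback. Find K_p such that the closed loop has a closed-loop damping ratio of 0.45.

K_p = 31

Closed-loop characteristic equation: s² + 7.6s + K_p·2.3 = 0.
So ω_n = √(2.3K_p) and 2ζω_n = 7.6, giving ζ = 7.6/(2√(2.3K_p)).
Setting ζ = 0.45: √(2.3K_p) = 7.6/(2·0.45) = 8.444, so K_p = 71.31/2.3 = 31.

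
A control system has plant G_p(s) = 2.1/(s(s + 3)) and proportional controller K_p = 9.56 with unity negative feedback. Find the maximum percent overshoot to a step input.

32.8%

The closed-loop denominator s² + 3s + 20.08 gives ω_n = √20.08 = 4.481 and ζ = 3/(2ω_n) = 0.3348.
%OS = 100·exp(−πζ/√(1−ζ²)) = 100·exp(−π·0.3348/√0.8879) = 32.8%.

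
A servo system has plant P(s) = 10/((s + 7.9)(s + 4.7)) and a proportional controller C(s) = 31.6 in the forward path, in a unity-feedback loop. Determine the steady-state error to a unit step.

The loop is type 0. Static position error constant K_pos = C(0)·P(0) = 31.6·0.2693 = 8.511.
Steady-state error to a unit step: e_ss = 1/(1+K_pos) = 1/9.511 = 0.105.

0.105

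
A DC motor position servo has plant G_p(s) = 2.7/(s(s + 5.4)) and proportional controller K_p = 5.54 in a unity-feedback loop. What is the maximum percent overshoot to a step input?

4.67%

The closed-loop denominator s² + 5.4s + 14.96 gives ω_n = √14.96 = 3.868 and ζ = 5.4/(2ω_n) = 0.6981.
%OS = 100·exp(−πζ/√(1−ζ²)) = 100·exp(−π·0.6981/√0.5126) = 4.67%.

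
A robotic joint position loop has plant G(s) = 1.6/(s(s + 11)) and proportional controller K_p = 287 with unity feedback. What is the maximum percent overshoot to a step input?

43.4%

The closed-loop denominator s² + 11s + 459.2 gives ω_n = √459.2 = 21.43 and ζ = 11/(2ω_n) = 0.2567.
%OS = 100·exp(−πζ/√(1−ζ²)) = 100·exp(−π·0.2567/√0.9341) = 43.4%.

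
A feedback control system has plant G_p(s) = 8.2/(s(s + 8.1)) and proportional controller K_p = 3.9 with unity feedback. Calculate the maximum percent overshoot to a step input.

Closed-loop characteristic equation: s² + 8.1s + 31.98 = 0, so ω_n = 5.655 rad/s and ζ = 8.1/(2·5.655) = 0.7162.
%OS = 100·exp(−πζ/√(1−ζ²)) = 100·exp(−π·0.7162/√0.4871) = 3.98%.

3.98%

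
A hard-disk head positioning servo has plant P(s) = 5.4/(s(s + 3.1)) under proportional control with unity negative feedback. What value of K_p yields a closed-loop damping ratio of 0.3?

K_p = 4.94

Closed-loop characteristic equation: s² + 3.1s + K_p·5.4 = 0.
So ω_n = √(5.4K_p) and 2ζω_n = 3.1, giving ζ = 3.1/(2√(5.4K_p)).
Setting ζ = 0.3: √(5.4K_p) = 3.1/(2·0.3) = 5.167, so K_p = 26.69/5.4 = 4.94.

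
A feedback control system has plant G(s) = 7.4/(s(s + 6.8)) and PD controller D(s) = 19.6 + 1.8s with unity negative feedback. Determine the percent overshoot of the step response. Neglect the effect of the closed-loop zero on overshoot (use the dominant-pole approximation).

0.845%

Forward path: (19.6 + 1.8s)·7.4/(s(s+6.8)). The closed-loop characteristic equation is s² + (6.8 + 7.4·1.8)s + 7.4·19.6 = 0.
That is s² + 20.12s + 145 = 0, so ω_n = 12.04 rad/s and ζ = 20.12/(2·12.04) = 0.8353.
%OS = 100·exp(−πζ/√(1−ζ²)) = 0.845%.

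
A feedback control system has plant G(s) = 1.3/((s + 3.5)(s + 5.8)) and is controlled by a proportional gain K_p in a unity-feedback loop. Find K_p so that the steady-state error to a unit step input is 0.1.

K_p = 141

The loop is type 0, so e_ss(step) = 1/(1 + K_pos) with K_pos = K_p·G(0).
G(0) = 0.06404. Require 1/(1 + K_p·0.06404) = 0.1, so 1 + 0.06404·K_p = 10.
K_p = (10 − 1)/0.06404 = 141.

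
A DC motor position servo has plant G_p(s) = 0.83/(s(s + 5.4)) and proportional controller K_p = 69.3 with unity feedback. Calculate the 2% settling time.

The closed-loop denominator s² + 5.4s + 57.52 gives ω_n = √57.52 = 7.584 and ζ = 5.4/(2ω_n) = 0.356.
2% settling time T_s ≈ 4/(ζω_n) = 4/2.7 = 1.48 s.

T_s ≈ 1.48 s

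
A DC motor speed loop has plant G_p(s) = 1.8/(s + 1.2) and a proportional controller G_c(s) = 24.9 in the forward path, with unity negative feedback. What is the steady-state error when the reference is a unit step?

0.0261

The loop is type 0. Static position error constant K_pos = G_c(0)·G_p(0) = 24.9·1.5 = 37.35.
Steady-state error to a unit step: e_ss = 1/(1+K_pos) = 1/38.35 = 0.0261.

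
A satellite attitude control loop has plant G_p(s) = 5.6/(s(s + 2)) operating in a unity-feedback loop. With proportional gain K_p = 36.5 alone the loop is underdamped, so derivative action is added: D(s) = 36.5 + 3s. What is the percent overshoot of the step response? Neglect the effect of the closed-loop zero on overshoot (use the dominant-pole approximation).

6.45%

Forward path: (36.5 + 3s)·5.6/(s(s+2)). The closed-loop characteristic equation is s² + (2 + 5.6·3)s + 5.6·36.5 = 0.
That is s² + 18.8s + 204.4 = 0, so ω_n = 14.3 rad/s and ζ = 18.8/(2·14.3) = 0.6575.
%OS = 100·exp(−πζ/√(1−ζ²)) = 6.45%.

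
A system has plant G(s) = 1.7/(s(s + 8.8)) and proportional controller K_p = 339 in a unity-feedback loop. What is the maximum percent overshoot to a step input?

The closed-loop denominator s² + 8.8s + 576.3 gives ω_n = √576.3 = 24.01 and ζ = 8.8/(2ω_n) = 0.1833.
%OS = 100·exp(−πζ/√(1−ζ²)) = 100·exp(−π·0.1833/√0.9664) = 55.7%.

55.7%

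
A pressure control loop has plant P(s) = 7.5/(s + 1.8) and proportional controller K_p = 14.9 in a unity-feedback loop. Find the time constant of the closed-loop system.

Closed-loop transfer function: T(s) = K_p·P(s)/(1 + K_p·P(s)) = 111.8/(s + 1.8 + 111.8) = 111.8/(s + 113.5).
Time constant τ = 1/113.5 = 0.00881 s.

τ = 0.00881 s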